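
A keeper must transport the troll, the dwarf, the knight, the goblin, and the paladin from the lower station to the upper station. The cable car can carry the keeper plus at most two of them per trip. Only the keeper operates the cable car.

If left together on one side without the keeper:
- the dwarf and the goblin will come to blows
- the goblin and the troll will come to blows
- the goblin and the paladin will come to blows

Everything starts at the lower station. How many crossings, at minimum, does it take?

Counting alone: the keeper can take at most 2 across per trip to the upper station, so moving all 5 needs at least 3 loaded trips out, with a return between consecutive ones — at least 5 crossings.
The plan below uses exactly 5 crossings, so it is optimal:
1. Keeper goes to the upper station with the goblin and the troll.
2. Keeper goes back to the lower station with the goblin.
3. Keeper goes to the upper station with the dwarf and the paladin.
4. Keeper goes back to the lower station alone.
5. Keeper goes to the upper station with the goblin and the knight.

5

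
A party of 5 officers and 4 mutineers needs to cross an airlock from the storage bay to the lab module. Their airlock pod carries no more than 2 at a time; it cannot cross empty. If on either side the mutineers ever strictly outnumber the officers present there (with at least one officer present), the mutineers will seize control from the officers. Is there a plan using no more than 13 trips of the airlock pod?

No

Counting alone: each trip to the lab module takes at most 2 across and each return brings at least 1 back, so after t trips out (and t−1 returns) at most 2t − (t−1) of the 9 are across; that first reaches 9 at t = 8, so at least 15 crossings are needed.
Since 13 < 15, 13 crossings cannot be enough. (The shortest complete plan in fact takes 15:)
1. 2 mutineers → the lab module.  (the storage bay: 5O 2M; the lab module: 0O 2M)
2. 1 mutineer ← the storage bay.  (the storage bay: 5O 3M; the lab module: 0O 1M)
3. 2 mutineers → the lab module.  (the storage bay: 5O 1M; the lab module: 0O 3M)
4. 1 mutineer ← the storage bay.  (the storage bay: 5O 2M; the lab module: 0O 2M)
5. 2 officers → the lab module.  (the storage bay: 3O 2M; the lab module: 2O 2M)
6. 1 mutineer ← the storage bay.  (the storage bay: 3O 3M; the lab module: 2O 1M)
7. 1 officer and 1 mutineer → the lab module.  (the storage bay: 2O 2M; the lab module: 3O 2M)
8. 1 officer ← the storage bay.  (the storage bay: 3O 2M; the lab module: 2O 2M)
9. 1 officer and 1 mutineer → the lab module.  (the storage bay: 2O 1M; the lab module: 3O 3M)
10. 1 mutineer ← the storage bay.  (the storage bay: 2O 2M; the lab module: 3O 2M)
11. 1 officer and 1 mutineer → the lab module.  (the storage bay: 1O 1M; the lab module: 4O 3M)
12. 1 officer ← the storage bay.  (the storage bay: 2O 1M; the lab module: 3O 3M)
13. 1 officer and 1 mutineer → the lab module.  (the storage bay: 1O 0M; the lab module: 4O 4M)
14. 1 mutineer ← the storage bay.  (the storage bay: 1O 1M; the lab module: 4O 3M)
15. 1 officer and 1 mutineer → the lab module.  (the storage bay: 0O 0M; the lab module: 5O 4M)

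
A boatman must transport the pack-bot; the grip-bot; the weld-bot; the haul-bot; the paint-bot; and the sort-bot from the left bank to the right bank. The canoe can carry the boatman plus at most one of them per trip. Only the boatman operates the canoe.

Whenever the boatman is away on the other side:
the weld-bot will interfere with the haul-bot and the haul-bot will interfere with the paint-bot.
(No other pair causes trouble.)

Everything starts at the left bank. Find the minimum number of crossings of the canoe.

Counting alone: the boatman can take at most 1 across per trip to the right bank, so moving all 6 needs at least 6 loaded trips out, with a return between consecutive ones — at least 11 crossings.
The safety rule pushes this higher. Following every safe sequence of crossings, the most of the 6 that can be at the right bank as the canoe arrives there on crossing 11 is 5 — never all 6.
So no plan with fewer than 13 crossings exists, and this one achieves 13:
1. Boatman goes to the right bank with the haul-bot.
2. Boatman goes back to the left bank alone.
3. Boatman goes to the right bank with the pack-bot.
4. Boatman goes back to the left bank alone.
5. Boatman goes to the right bank with the grip-bot.
6. Boatman goes back to the left bank alone.
7. Boatman goes to the right bank with the weld-bot.
8. Boatman goes back to the left bank with the haul-bot.
9. Boatman goes to the right bank with the paint-bot.
10. Boatman goes back to the left bank alone.
11. Boatman goes to the right bank with the sort-bot.
12. Boatman goes back to the left bank alone.
13. Boatman goes to the right bank with the haul-bot.

13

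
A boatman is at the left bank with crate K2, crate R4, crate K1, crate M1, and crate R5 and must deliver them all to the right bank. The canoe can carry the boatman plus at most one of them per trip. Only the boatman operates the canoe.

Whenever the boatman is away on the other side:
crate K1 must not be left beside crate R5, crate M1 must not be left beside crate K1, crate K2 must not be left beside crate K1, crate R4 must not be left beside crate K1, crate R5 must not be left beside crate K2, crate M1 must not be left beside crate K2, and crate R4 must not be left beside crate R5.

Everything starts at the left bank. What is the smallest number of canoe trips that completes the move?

impossible

Whatever the first load, the items left behind include a forbidden pair without the boatman. No opening move is safe, so no plan exists.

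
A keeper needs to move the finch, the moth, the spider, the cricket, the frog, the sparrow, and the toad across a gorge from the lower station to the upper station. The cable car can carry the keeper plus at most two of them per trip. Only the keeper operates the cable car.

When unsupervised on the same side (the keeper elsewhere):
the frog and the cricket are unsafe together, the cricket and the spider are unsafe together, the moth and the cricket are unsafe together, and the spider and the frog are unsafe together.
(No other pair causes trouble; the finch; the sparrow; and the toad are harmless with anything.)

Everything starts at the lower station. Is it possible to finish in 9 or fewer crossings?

No

Counting alone: the keeper can take at most 2 across per trip to the upper station, so moving all 7 needs at least 4 loaded trips out, with a return between consecutive ones — at least 7 crossings.
The safety rule pushes this higher. Following every safe sequence of crossings, the most of the 7 that can be at the upper station as the cable car arrives there on crossings 7, 9 is 5, 6 respectively — never all 7.
So the move cannot be finished within 9 crossings. (The shortest complete plan takes 11:)
1. Keeper goes to the upper station with the cricket and the spider.
2. Keeper goes back to the lower station with the spider.
3. Keeper goes to the upper station with the finch and the spider.
4. Keeper goes back to the lower station with the spider.
5. Keeper goes to the upper station with the moth and the spider.
6. Keeper goes back to the lower station with the cricket.
7. Keeper goes to the upper station with the cricket and the sparrow.
8. Keeper goes back to the lower station with the cricket.
9. Keeper goes to the upper station with the cricket and the toad.
10. Keeper goes back to the lower station with the cricket.
11. Keeper goes to the upper station with the cricket and the frog.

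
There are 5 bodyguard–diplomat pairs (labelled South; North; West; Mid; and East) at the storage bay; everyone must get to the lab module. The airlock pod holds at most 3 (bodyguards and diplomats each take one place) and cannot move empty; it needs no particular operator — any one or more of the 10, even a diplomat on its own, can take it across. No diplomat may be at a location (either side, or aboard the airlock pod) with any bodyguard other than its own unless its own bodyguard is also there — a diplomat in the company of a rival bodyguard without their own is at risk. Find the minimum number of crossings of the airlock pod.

11

Counting alone: each trip to the lab module takes at most 3 across and each return brings at least 1 back, so after t trips out (and t−1 returns) at most 3t − (t−1) of the 10 are across; that first reaches 10 at t = 5, so at least 9 crossings are needed.
The safety rule pushes this higher. Following every safe sequence of crossings, the most of the 10 that can be at the lab module as the airlock pod arrives there on crossing 9 is 9 — never all 10.
So no plan with fewer than 11 crossings exists, and this one achieves 11:
1. bodyguard South and diplomat South cross → the lab module.
2. bodyguard South crosses ← the storage bay.
3. diplomat Mid, diplomat North, and diplomat West cross → the lab module.
4. diplomat South crosses ← the storage bay.
5. bodyguard Mid, bodyguard North, and bodyguard West cross → the lab module.
6. bodyguard North and diplomat North cross ← the storage bay.
7. bodyguard East, bodyguard North, and bodyguard South cross → the lab module.
8. diplomat West crosses ← the storage bay.
9. diplomat North and diplomat South cross → the lab module.
10. diplomat South crosses ← the storage bay.
11. diplomat East, diplomat South, and diplomat West cross → the lab module.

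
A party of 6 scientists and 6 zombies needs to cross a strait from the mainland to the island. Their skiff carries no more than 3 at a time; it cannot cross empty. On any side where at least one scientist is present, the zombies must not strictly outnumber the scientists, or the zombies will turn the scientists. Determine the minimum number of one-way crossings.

impossible

Following every safe sequence of crossings from the start, the most of the 12 that can be at the island as the skiff arrives there on crossings 1, 3, 5 is 3, 5, 6 respectively; the best ever achieved is 6 of 12.
From crossing 7 on, no configuration arises that was not already reachable earlier: only 17 distinct safe configurations (who is on which side, and where the skiff is) can ever be reached, none of them has everyone across, and every continuation just revisits them. They are: 0 scientists + 0 zombies across (skiff back at the start); 0 scientists + 1 zombie across (skiff there); 0 scientists + 1 zombie across (skiff back at the start); 0 scientists + 2 zombies across (skiff there); 0 scientists + 2 zombies across (skiff back at the start); 0 scientists + 3 zombies across (skiff there); 0 scientists + 3 zombies across (skiff back at the start); 0 scientists + 4 zombies across (skiff there); 0 scientists + 4 zombies across (skiff back at the start); 0 scientists + 5 zombies across (skiff there); 0 scientists + 5 zombies across (skiff back at the start); 0 scientists + 6 zombies across (skiff there); 1 scientist + 1 zombie across (skiff there); 1 scientist + 1 zombie across (skiff back at the start); 2 scientists + 2 zombies across (skiff there); 2 scientists + 2 zombies across (skiff back at the start); 3 scientists + 3 zombies across (skiff there). So no valid plan exists.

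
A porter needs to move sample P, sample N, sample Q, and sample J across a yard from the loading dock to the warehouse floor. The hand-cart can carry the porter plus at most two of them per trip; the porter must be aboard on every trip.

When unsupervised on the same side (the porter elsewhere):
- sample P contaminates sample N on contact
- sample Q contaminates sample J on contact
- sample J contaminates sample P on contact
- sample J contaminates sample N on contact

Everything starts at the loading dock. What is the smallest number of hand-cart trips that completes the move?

Counting alone: the porter can take at most 2 across per trip to the warehouse floor, so moving all 4 needs at least 2 loaded trips out, with a return between consecutive ones — at least 3 crossings.
The safety rule pushes this higher. Following every safe sequence of crossings, the most of the 4 that can be at the warehouse floor as the hand-cart arrives there on crossing 3 is 3 — never all 4.
So no plan with fewer than 5 crossings exists, and this one achieves 5:
1. Porter goes to the warehouse floor with sample J and sample P.  [the loading dock: sample N, sample Q | the warehouse floor: sample J, sample P]
2. Porter goes back to the loading dock with sample P.  [the loading dock: sample N, sample P, sample Q | the warehouse floor: sample J]
3. Porter goes to the warehouse floor with sample P and sample Q.  [the loading dock: sample N | the warehouse floor: sample J, sample P, sample Q]
4. Porter goes back to the loading dock with sample J.  [the loading dock: sample J, sample N | the warehouse floor: sample P, sample Q]
5. Porter goes to the warehouse floor with sample J and sample N.  [the loading dock: — | the warehouse floor: sample J, sample N, sample P, sample Q]

5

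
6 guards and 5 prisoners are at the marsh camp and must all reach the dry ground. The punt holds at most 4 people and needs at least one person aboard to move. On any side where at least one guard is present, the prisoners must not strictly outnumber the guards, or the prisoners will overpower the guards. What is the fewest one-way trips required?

7

Counting alone: each trip to the dry ground takes at most 4 across and each return brings at least 1 back, so after t trips out (and t−1 returns) at most 4t − (t−1) of the 11 are across; that first reaches 11 at t = 4, so at least 7 crossings are needed.
The plan below uses exactly 7 crossings, so it is optimal:
1. 2 prisoners → the dry ground.  (the marsh camp: 6G 3P; the dry ground: 0G 2P)
2. 1 prisoner ← the marsh camp.  (the marsh camp: 6G 4P; the dry ground: 0G 1P)
3. 4 prisoners → the dry ground.  (the marsh camp: 6G 0P; the dry ground: 0G 5P)
4. 1 prisoner ← the marsh camp.  (the marsh camp: 6G 1P; the dry ground: 0G 4P)
5. 4 guards → the dry ground.  (the marsh camp: 2G 1P; the dry ground: 4G 4P)
6. 1 prisoner ← the marsh camp.  (the marsh camp: 2G 2P; the dry ground: 4G 3P)
7. 2 guards and 2 prisoners → the dry ground.  (the marsh camp: 0G 0P; the dry ground: 6G 5P)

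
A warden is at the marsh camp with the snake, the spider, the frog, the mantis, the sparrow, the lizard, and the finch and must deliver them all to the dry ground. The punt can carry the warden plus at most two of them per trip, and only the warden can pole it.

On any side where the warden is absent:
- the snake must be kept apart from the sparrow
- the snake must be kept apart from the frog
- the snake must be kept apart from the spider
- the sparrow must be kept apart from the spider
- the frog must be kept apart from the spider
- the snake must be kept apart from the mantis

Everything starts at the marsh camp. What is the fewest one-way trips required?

Counting alone: the warden can take at most 2 across per trip to the dry ground, so moving all 7 needs at least 4 loaded trips out, with a return between consecutive ones — at least 7 crossings.
The safety rule pushes this higher. Following every safe sequence of crossings, the most of the 7 that can be at the dry ground as the punt arrives there on crossings 7, 9 is 5, 6 respectively — never all 7.
So no plan with fewer than 11 crossings exists, and this one achieves 11:
1. Warden goes to the dry ground with the snake and the spider.
2. Warden goes back to the marsh camp with the snake.
3. Warden goes to the dry ground with the mantis and the snake.
4. Warden goes back to the marsh camp with the snake.
5. Warden goes to the dry ground with the lizard and the snake.
6. Warden goes back to the marsh camp with the snake.
7. Warden goes to the dry ground with the finch and the snake.
8. Warden goes back to the marsh camp with the snake.
9. Warden goes to the dry ground with the frog and the sparrow.
10. Warden goes back to the marsh camp with the spider.
11. Warden goes to the dry ground with the snake and the spider.

11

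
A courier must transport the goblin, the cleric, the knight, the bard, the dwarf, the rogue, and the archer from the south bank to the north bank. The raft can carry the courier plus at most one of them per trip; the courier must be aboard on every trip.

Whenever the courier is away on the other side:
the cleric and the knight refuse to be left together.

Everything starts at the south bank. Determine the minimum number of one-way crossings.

13

Counting alone: the courier can take at most 1 across per trip to the north bank, so moving all 7 needs at least 7 loaded trips out, with a return between consecutive ones — at least 13 crossings.
The plan below uses exactly 13 crossings, so it is optimal:
1. Courier goes to the north bank with the cleric.  [the south bank: the archer, the bard, the dwarf, the goblin, the knight, the rogue | the north bank: the cleric]
2. Courier goes back to the south bank alone.  [the south bank: the archer, the bard, the dwarf, the goblin, the knight, the rogue | the north bank: the cleric]
3. Courier goes to the north bank with the goblin.  [the south bank: the archer, the bard, the dwarf, the knight, the rogue | the north bank: the cleric, the goblin]
4. Courier goes back to the south bank alone.  [the south bank: the archer, the bard, the dwarf, the knight, the rogue | the north bank: the cleric, the goblin]
5. Courier goes to the north bank with the bard.  [the south bank: the archer, the dwarf, the knight, the rogue | the north bank: the bard, the cleric, the goblin]
6. Courier goes back to the south bank alone.  [the south bank: the archer, the dwarf, the knight, the rogue | the north bank: the bard, the cleric, the goblin]
7. Courier goes to the north bank with the dwarf.  [the south bank: the archer, the knight, the rogue | the north bank: the bard, the cleric, the dwarf, the goblin]
8. Courier goes back to the south bank alone.  [the south bank: the archer, the knight, the rogue | the north bank: the bard, the cleric, the dwarf, the goblin]
9. Courier goes to the north bank with the rogue.  [the south bank: the archer, the knight | the north bank: the bard, the cleric, the dwarf, the goblin, the rogue]
10. Courier goes back to the south bank alone.  [the south bank: the archer, the knight | the north bank: the bard, the cleric, the dwarf, the goblin, the rogue]
11. Courier goes to the north bank with the archer.  [the south bank: the knight | the north bank: the archer, the bard, the cleric, the dwarf, the goblin, the rogue]
12. Courier goes back to the south bank alone.  [the south bank: the knight | the north bank: the archer, the bard, the cleric, the dwarf, the goblin, the rogue]
13. Courier goes to the north bank with the knight.  [the south bank: — | the north bank: the archer, the bard, the cleric, the dwarf, the goblin, the knight, the rogue]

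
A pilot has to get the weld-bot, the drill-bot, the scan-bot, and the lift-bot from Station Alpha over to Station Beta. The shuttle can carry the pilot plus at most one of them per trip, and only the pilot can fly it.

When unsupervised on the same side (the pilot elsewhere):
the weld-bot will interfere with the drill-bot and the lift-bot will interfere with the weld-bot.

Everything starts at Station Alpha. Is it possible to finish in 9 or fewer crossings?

Yes

Yes — this plan uses 9 crossings (≤ 9):
1. Pilot goes to Station Beta with the weld-bot.  [Station Alpha: the drill-bot, the lift-bot, the scan-bot | Station Beta: the weld-bot]
2. Pilot goes back to Station Alpha alone.  [Station Alpha: the drill-bot, the lift-bot, the scan-bot | Station Beta: the weld-bot]
3. Pilot goes to Station Beta with the drill-bot.  [Station Alpha: the lift-bot, the scan-bot | Station Beta: the drill-bot, the weld-bot]
4. Pilot goes back to Station Alpha with the weld-bot.  [Station Alpha: the lift-bot, the scan-bot, the weld-bot | Station Beta: the drill-bot]
5. Pilot goes to Station Beta with the lift-bot.  [Station Alpha: the scan-bot, the weld-bot | Station Beta: the drill-bot, the lift-bot]
6. Pilot goes back to Station Alpha alone.  [Station Alpha: the scan-bot, the weld-bot | Station Beta: the drill-bot, the lift-bot]
7. Pilot goes to Station Beta with the scan-bot.  [Station Alpha: the weld-bot | Station Beta: the drill-bot, the lift-bot, the scan-bot]
8. Pilot goes back to Station Alpha alone.  [Station Alpha: the weld-bot | Station Beta: the drill-bot, the lift-bot, the scan-bot]
9. Pilot goes to Station Beta with the weld-bot.  [Station Alpha: — | Station Beta: the drill-bot, the lift-bot, the scan-bot, the weld-bot]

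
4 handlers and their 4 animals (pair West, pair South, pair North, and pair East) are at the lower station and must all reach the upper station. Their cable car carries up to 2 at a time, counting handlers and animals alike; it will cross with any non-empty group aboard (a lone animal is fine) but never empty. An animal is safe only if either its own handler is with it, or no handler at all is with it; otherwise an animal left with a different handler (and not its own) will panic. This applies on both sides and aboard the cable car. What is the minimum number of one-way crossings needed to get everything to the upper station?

Following every safe sequence of crossings from the start, the most of the 8 that can be at the upper station as the cable car arrives there on crossings 1, 3, 5 is 2, 3, 4 respectively; the best ever achieved is 4 of 8.
From crossing 7 on, no configuration arises that was not already reachable earlier: only 44 distinct safe configurations (who is on which side, and where the cable car is) can ever be reached, none of them has everyone across, and every continuation just revisits them. So no valid plan exists.

impossible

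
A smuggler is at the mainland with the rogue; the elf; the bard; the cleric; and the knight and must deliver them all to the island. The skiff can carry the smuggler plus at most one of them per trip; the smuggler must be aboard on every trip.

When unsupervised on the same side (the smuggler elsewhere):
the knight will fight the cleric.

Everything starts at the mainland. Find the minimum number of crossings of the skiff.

Counting alone: the smuggler can take at most 1 across per trip to the island, so moving all 5 needs at least 5 loaded trips out, with a return between consecutive ones — at least 9 crossings.
The plan below uses exactly 9 crossings, so it is optimal:
1. Smuggler goes to the island with the cleric.
2. Smuggler goes back to the mainland alone.
3. Smuggler goes to the island with the rogue.
4. Smuggler goes back to the mainland alone.
5. Smuggler goes to the island with the elf.
6. Smuggler goes back to the mainland alone.
7. Smuggler goes to the island with the bard.
8. Smuggler goes back to the mainland alone.
9. Smuggler goes to the island with the knight.

9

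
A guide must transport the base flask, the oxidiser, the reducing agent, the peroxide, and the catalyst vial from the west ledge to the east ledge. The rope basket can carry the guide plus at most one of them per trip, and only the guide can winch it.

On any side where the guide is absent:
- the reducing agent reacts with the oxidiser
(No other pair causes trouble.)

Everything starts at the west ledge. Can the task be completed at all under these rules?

1. Guide goes to the east ledge with the oxidiser.
2. Guide goes back to the west ledge alone.
3. Guide goes to the east ledge with the base flask.
4. Guide goes back to the west ledge alone.
5. Guide goes to the east ledge with the peroxide.
6. Guide goes back to the west ledge alone.
7. Guide goes to the east ledge with the catalyst vial.
8. Guide goes back to the west ledge alone.
9. Guide goes to the east ledge with the reducing agent.

Yes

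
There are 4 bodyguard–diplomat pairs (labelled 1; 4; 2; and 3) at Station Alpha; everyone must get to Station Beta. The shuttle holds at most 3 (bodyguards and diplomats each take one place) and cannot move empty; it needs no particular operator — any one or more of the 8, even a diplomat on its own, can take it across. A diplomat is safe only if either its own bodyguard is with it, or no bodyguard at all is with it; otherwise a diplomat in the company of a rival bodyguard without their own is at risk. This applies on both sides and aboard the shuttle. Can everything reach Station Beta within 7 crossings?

Counting alone: each trip to Station Beta takes at most 3 across and each return brings at least 1 back, so after t trips out (and t−1 returns) at most 3t − (t−1) of the 8 are across; that first reaches 8 at t = 4, so at least 7 crossings are needed.
The safety rule pushes this higher. Following every safe sequence of crossings, the most of the 8 that can be at Station Beta as the shuttle arrives there on crossing 7 is 7 — never all 8.
So the move cannot be finished within 7 crossings. (The shortest complete plan takes 9:)
1. bodyguard 1 and diplomat 1 cross → Station Beta.
2. bodyguard 1 crosses ← Station Alpha.
3. bodyguard 1, bodyguard 4, and diplomat 4 cross → Station Beta.
4. bodyguard 1 and diplomat 1 cross ← Station Alpha.
5. bodyguard 1, bodyguard 2, and bodyguard 3 cross → Station Beta.
6. diplomat 4 crosses ← Station Alpha.
7. diplomat 1 and diplomat 4 cross → Station Beta.
8. diplomat 1 crosses ← Station Alpha.
9. diplomat 1, diplomat 2, and diplomat 3 cross → Station Beta.

No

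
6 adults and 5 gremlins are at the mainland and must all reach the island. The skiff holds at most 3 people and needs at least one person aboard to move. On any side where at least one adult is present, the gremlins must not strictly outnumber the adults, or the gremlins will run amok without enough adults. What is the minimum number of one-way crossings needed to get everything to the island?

Counting alone: each trip to the island takes at most 3 across and each return brings at least 1 back, so after t trips out (and t−1 returns) at most 3t − (t−1) of the 11 are across; that first reaches 11 at t = 5, so at least 9 crossings are needed.
The plan below uses exactly 9 crossings, so it is optimal:
1. 3 gremlins → the island.  (the mainland: 6A 2G; the island: 0A 3G)
2. 1 gremlin ← the mainland.  (the mainland: 6A 3G; the island: 0A 2G)
3. 3 adults → the island.  (the mainland: 3A 3G; the island: 3A 2G)
4. 1 adult ← the mainland.  (the mainland: 4A 3G; the island: 2A 2G)
5. 2 adults and 1 gremlin → the island.  (the mainland: 2A 2G; the island: 4A 3G)
6. 1 adult ← the mainland.  (the mainland: 3A 2G; the island: 3A 3G)
7. 2 adults and 1 gremlin → the island.  (the mainland: 1A 1G; the island: 5A 4G)
8. 1 adult ← the mainland.  (the mainland: 2A 1G; the island: 4A 4G)
9. 2 adults and 1 gremlin → the island.  (the mainland: 0A 0G; the island: 6A 5G)

9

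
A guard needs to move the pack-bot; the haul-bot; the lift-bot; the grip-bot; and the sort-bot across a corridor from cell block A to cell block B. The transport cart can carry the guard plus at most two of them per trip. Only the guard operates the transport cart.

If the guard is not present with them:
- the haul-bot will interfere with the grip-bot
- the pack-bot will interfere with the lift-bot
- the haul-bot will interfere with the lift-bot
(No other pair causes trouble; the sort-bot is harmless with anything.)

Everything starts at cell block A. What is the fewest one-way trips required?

Counting alone: the guard can take at most 2 across per trip to cell block B, so moving all 5 needs at least 3 loaded trips out, with a return between consecutive ones — at least 5 crossings.
The plan below uses exactly 5 crossings, so it is optimal:
1. Guard goes to cell block B with the haul-bot and the pack-bot.  [cell block A: the grip-bot, the lift-bot, the sort-bot | cell block B: the haul-bot, the pack-bot]
2. Guard goes back to cell block A alone.  [cell block A: the grip-bot, the lift-bot, the sort-bot | cell block B: the haul-bot, the pack-bot]
3. Guard goes to cell block B with the sort-bot.  [cell block A: the grip-bot, the lift-bot | cell block B: the haul-bot, the pack-bot, the sort-bot]
4. Guard goes back to cell block A alone.  [cell block A: the grip-bot, the lift-bot | cell block B: the haul-bot, the pack-bot, the sort-bot]
5. Guard goes to cell block B with the grip-bot and the lift-bot.  [cell block A: — | cell block B: the grip-bot, the haul-bot, the lift-bot, the pack-bot, the sort-bot]

5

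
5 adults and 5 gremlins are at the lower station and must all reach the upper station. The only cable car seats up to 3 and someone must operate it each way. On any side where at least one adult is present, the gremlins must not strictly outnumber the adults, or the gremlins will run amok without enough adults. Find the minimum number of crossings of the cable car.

Counting alone: each trip to the upper station takes at most 3 across and each return brings at least 1 back, so after t trips out (and t−1 returns) at most 3t − (t−1) of the 10 are across; that first reaches 10 at t = 5, so at least 9 crossings are needed.
The safety rule pushes this higher. Following every safe sequence of crossings, the most of the 10 that can be at the upper station as the cable car arrives there on crossing 9 is 9 — never all 10.
So no plan with fewer than 11 crossings exists, and this one achieves 11:
1. 2 gremlins → the upper station.  (the lower station: 5A 3G; the upper station: 0A 2G)
2. 1 gremlin ← the lower station.  (the lower station: 5A 4G; the upper station: 0A 1G)
3. 3 gremlins → the upper station.  (the lower station: 5A 1G; the upper station: 0A 4G)
4. 1 gremlin ← the lower station.  (the lower station: 5A 2G; the upper station: 0A 3G)
5. 3 adults → the upper station.  (the lower station: 2A 2G; the upper station: 3A 3G)
6. 1 adult and 1 gremlin ← the lower station.  (the lower station: 3A 3G; the upper station: 2A 2G)
7. 3 adults → the upper station.  (the lower station: 0A 3G; the upper station: 5A 2G)
8. 1 gremlin ← the lower station.  (the lower station: 0A 4G; the upper station: 5A 1G)
9. 2 gremlins → the upper station.  (the lower station: 0A 2G; the upper station: 5A 3G)
10. 1 gremlin ← the lower station.  (the lower station: 0A 3G; the upper station: 5A 2G)
11. 3 gremlins → the upper station.  (the lower station: 0A 0G; the upper station: 5A 5G)

11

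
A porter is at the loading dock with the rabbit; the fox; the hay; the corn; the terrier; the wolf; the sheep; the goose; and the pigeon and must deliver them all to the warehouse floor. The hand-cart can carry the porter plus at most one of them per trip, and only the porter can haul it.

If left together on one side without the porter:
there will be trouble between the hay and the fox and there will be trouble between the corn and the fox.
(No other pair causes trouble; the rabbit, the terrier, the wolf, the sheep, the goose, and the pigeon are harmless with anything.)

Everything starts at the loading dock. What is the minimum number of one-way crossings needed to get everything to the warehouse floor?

Counting alone: the porter can take at most 1 across per trip to the warehouse floor, so moving all 9 needs at least 9 loaded trips out, with a return between consecutive ones — at least 17 crossings.
The safety rule pushes this higher. Following every safe sequence of crossings, the most of the 9 that can be at the warehouse floor as the hand-cart arrives there on crossing 17 is 8 — never all 9.
So no plan with fewer than 19 crossings exists, and this one achieves 19:
1. Porter goes to the warehouse floor with the fox.
2. Porter goes back to the loading dock alone.
3. Porter goes to the warehouse floor with the rabbit.
4. Porter goes back to the loading dock alone.
5. Porter goes to the warehouse floor with the hay.
6. Porter goes back to the loading dock with the fox.
7. Porter goes to the warehouse floor with the corn.
8. Porter goes back to the loading dock alone.
9. Porter goes to the warehouse floor with the terrier.
10. Porter goes back to the loading dock alone.
11. Porter goes to the warehouse floor with the wolf.
12. Porter goes back to the loading dock alone.
13. Porter goes to the warehouse floor with the sheep.
14. Porter goes back to the loading dock alone.
15. Porter goes to the warehouse floor with the goose.
16. Porter goes back to the loading dock alone.
17. Porter goes to the warehouse floor with the pigeon.
18. Porter goes back to the loading dock alone.
19. Porter goes to the warehouse floor with the fox.

19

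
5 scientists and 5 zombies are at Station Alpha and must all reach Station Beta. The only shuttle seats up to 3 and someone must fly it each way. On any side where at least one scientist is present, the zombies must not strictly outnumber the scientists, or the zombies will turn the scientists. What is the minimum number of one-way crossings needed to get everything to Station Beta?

Counting alone: each trip to Station Beta takes at most 3 across and each return brings at least 1 back, so after t trips out (and t−1 returns) at most 3t − (t−1) of the 10 are across; that first reaches 10 at t = 5, so at least 9 crossings are needed.
The safety rule pushes this higher. Following every safe sequence of crossings, the most of the 10 that can be at Station Beta as the shuttle arrives there on crossing 9 is 9 — never all 10.
So no plan with fewer than 11 crossings exists, and this one achieves 11:
1. 2 zombies → Station Beta.  (Station Alpha: 5S 3Z; Station Beta: 0S 2Z)
2. 1 zombie ← Station Alpha.  (Station Alpha: 5S 4Z; Station Beta: 0S 1Z)
3. 3 zombies → Station Beta.  (Station Alpha: 5S 1Z; Station Beta: 0S 4Z)
4. 1 zombie ← Station Alpha.  (Station Alpha: 5S 2Z; Station Beta: 0S 3Z)
5. 3 scientists → Station Beta.  (Station Alpha: 2S 2Z; Station Beta: 3S 3Z)
6. 1 scientist and 1 zombie ← Station Alpha.  (Station Alpha: 3S 3Z; Station Beta: 2S 2Z)
7. 3 scientists → Station Beta.  (Station Alpha: 0S 3Z; Station Beta: 5S 2Z)
8. 1 zombie ← Station Alpha.  (Station Alpha: 0S 4Z; Station Beta: 5S 1Z)
9. 2 zombies → Station Beta.  (Station Alpha: 0S 2Z; Station Beta: 5S 3Z)
10. 1 zombie ← Station Alpha.  (Station Alpha: 0S 3Z; Station Beta: 5S 2Z)
11. 3 zombies → Station Beta.  (Station Alpha: 0S 0Z; Station Beta: 5S 5Z)

11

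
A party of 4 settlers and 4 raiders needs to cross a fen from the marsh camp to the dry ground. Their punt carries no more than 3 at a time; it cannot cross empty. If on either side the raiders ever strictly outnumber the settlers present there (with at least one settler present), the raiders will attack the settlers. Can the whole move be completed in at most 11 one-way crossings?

Yes — this plan uses 9 crossings (≤ 11):
1. 2 raiders → the dry ground.  (the marsh camp: 4S 2R; the dry ground: 0S 2R)
2. 1 raider ← the marsh camp.  (the marsh camp: 4S 3R; the dry ground: 0S 1R)
3. 3 raiders → the dry ground.  (the marsh camp: 4S 0R; the dry ground: 0S 4R)
4. 1 raider ← the marsh camp.  (the marsh camp: 4S 1R; the dry ground: 0S 3R)
5. 3 settlers → the dry ground.  (the marsh camp: 1S 1R; the dry ground: 3S 3R)
6. 1 settler and 1 raider ← the marsh camp.  (the marsh camp: 2S 2R; the dry ground: 2S 2R)
7. 2 settlers → the dry ground.  (the marsh camp: 0S 2R; the dry ground: 4S 2R)
8. 1 raider ← the marsh camp.  (the marsh camp: 0S 3R; the dry ground: 4S 1R)
9. 3 raiders → the dry ground.  (the marsh camp: 0S 0R; the dry ground: 4S 4R)

Yes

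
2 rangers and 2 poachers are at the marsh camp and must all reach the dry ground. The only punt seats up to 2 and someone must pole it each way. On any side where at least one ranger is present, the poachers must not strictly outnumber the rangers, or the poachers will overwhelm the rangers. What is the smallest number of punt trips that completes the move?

Counting alone: each trip to the dry ground takes at most 2 across and each return brings at least 1 back, so after t trips out (and t−1 returns) at most 2t − (t−1) of the 4 are across; that first reaches 4 at t = 3, so at least 5 crossings are needed.
The plan below uses exactly 5 crossings, so it is optimal:
1. 2 poachers → the dry ground.  (the marsh camp: 2R 0P; the dry ground: 0R 2P)
2. 1 poacher ← the marsh camp.  (the marsh camp: 2R 1P; the dry ground: 0R 1P)
3. 2 rangers → the dry ground.  (the marsh camp: 0R 1P; the dry ground: 2R 1P)
4. 1 poacher ← the marsh camp.  (the marsh camp: 0R 2P; the dry ground: 2R 0P)
5. 2 poachers → the dry ground.  (the marsh camp: 0R 0P; the dry ground: 2R 2P)

5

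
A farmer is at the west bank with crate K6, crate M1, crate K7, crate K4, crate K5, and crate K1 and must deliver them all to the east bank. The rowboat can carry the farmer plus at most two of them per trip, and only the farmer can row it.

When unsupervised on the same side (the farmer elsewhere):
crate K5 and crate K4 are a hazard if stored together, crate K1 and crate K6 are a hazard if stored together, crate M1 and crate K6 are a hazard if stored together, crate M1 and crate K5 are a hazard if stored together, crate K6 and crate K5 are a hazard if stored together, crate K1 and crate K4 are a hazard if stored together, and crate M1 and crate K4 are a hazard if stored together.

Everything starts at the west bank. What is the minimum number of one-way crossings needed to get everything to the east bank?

impossible

Whatever the first load, the items left behind include a forbidden pair without the farmer. No opening move is safe, so no plan exists.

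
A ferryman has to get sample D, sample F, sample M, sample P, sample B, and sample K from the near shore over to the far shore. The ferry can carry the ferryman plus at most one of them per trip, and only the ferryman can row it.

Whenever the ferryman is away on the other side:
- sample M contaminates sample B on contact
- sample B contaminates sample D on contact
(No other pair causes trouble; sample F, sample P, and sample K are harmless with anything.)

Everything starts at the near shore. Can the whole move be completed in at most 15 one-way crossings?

Yes

Yes — this plan uses 13 crossings (≤ 15):
1. Ferryman goes to the far shore with sample B.
2. Ferryman goes back to the near shore alone.
3. Ferryman goes to the far shore with sample D.
4. Ferryman goes back to the near shore with sample B.
5. Ferryman goes to the far shore with sample M.
6. Ferryman goes back to the near shore alone.
7. Ferryman goes to the far shore with sample F.
8. Ferryman goes back to the near shore alone.
9. Ferryman goes to the far shore with sample P.
10. Ferryman goes back to the near shore alone.
11. Ferryman goes to the far shore with sample K.
12. Ferryman goes back to the near shore alone.
13. Ferryman goes to the far shore with sample B.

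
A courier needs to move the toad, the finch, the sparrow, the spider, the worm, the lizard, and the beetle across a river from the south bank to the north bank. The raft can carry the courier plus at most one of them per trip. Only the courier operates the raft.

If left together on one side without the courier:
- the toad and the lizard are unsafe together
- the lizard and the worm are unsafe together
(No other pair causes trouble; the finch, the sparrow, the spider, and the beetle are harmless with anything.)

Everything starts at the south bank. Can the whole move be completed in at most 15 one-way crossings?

Yes

Yes — this plan uses 15 crossings (≤ 15):
1. Courier goes to the north bank with the lizard.  [the south bank: the beetle, the finch, the sparrow, the spider, the toad, the worm | the north bank: the lizard]
2. Courier goes back to the south bank alone.  [the south bank: the beetle, the finch, the sparrow, the spider, the toad, the worm | the north bank: the lizard]
3. Courier goes to the north bank with the toad.  [the south bank: the beetle, the finch, the sparrow, the spider, the worm | the north bank: the lizard, the toad]
4. Courier goes back to the south bank with the lizard.  [the south bank: the beetle, the finch, the lizard, the sparrow, the spider, the worm | the north bank: the toad]
5. Courier goes to the north bank with the worm.  [the south bank: the beetle, the finch, the lizard, the sparrow, the spider | the north bank: the toad, the worm]
6. Courier goes back to the south bank alone.  [the south bank: the beetle, the finch, the lizard, the sparrow, the spider | the north bank: the toad, the worm]
7. Courier goes to the north bank with the finch.  [the south bank: the beetle, the lizard, the sparrow, the spider | the north bank: the finch, the toad, the worm]
8. Courier goes back to the south bank alone.  [the south bank: the beetle, the lizard, the sparrow, the spider | the north bank: the finch, the toad, the worm]
9. Courier goes to the north bank with the sparrow.  [the south bank: the beetle, the lizard, the spider | the north bank: the finch, the sparrow, the toad, the worm]
10. Courier goes back to the south bank alone.  [the south bank: the beetle, the lizard, the spider | the north bank: the finch, the sparrow, the toad, the worm]
11. Courier goes to the north bank with the spider.  [the south bank: the beetle, the lizard | the north bank: the finch, the sparrow, the spider, the toad, the worm]
12. Courier goes back to the south bank alone.  [the south bank: the beetle, the lizard | the north bank: the finch, the sparrow, the spider, the toad, the worm]
13. Courier goes to the north bank with the beetle.  [the south bank: the lizard | the north bank: the beetle, the finch, the sparrow, the spider, the toad, the worm]
14. Courier goes back to the south bank alone.  [the south bank: the lizard | the north bank: the beetle, the finch, the sparrow, the spider, the toad, the worm]
15. Courier goes to the north bank with the lizard.  [the south bank: — | the north bank: the beetle, the finch, the lizard, the sparrow, the spider, the toad, the worm]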